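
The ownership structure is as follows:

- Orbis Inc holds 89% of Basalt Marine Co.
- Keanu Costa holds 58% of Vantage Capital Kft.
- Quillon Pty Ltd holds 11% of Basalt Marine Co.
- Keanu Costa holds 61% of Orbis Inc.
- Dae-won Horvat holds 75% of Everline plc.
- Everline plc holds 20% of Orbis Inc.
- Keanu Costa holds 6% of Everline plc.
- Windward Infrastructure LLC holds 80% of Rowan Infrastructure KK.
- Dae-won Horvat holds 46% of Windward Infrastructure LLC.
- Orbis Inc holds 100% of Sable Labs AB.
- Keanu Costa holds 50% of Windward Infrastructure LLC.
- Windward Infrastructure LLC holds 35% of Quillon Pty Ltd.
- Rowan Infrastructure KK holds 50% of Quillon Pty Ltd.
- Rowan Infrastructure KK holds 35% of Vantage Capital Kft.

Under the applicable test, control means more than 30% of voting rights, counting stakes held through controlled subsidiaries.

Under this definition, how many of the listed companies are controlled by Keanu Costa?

7

Keanu holds 50% of Windward, so Keanu controls Windward.
Windward holds 80% of Rowan, so Keanu controls Rowan.
Keanu holds 61% of Orbis, so Keanu controls Orbis.
Rowan and Windward together hold 50% + 35% = 85% of Quillon, so Keanu controls Quillon.
Rowan and Keanu together hold 35% + 58% = 93% of Vantage, so Keanu controls Vantage.
Orbis holds 100% of Sable, so Keanu controls Sable.
Orbis and Quillon together hold 89% + 11% = 100% of Basalt, so Keanu controls Basalt.
No other company's threshold is met.
Keanu controls 7 companies.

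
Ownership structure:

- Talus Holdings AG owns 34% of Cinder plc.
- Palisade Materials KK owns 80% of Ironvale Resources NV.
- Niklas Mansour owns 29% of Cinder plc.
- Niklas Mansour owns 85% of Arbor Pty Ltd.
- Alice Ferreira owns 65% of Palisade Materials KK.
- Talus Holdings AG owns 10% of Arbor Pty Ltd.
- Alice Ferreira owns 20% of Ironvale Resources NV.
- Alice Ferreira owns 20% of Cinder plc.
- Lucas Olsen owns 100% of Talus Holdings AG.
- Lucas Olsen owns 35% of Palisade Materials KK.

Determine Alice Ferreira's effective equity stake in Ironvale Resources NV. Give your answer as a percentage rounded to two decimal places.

72.00%

Alice reaches Ironvale along 2 paths.
Direct stake: 20% = 20%.
Via Palisade: 65% × 80% = 52%.
Total: 20% + 52% = 72%.
Rounded: 72.00%.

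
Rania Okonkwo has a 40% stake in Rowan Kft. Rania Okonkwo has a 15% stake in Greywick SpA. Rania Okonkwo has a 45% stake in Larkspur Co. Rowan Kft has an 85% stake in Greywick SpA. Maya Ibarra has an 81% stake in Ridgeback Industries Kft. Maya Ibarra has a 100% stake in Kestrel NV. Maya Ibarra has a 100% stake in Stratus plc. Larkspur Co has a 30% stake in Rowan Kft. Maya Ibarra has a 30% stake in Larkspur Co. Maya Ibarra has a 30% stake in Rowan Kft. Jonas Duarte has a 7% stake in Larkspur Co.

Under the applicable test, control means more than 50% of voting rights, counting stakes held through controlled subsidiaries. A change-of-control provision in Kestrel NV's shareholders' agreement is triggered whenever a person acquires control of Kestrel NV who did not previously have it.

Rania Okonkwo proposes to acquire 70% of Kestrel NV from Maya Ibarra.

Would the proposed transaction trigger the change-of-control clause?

The purchase adds only to Rania's holdings (Maya's stake shrinks), so Rania is the only person who could newly come to control Kestrel.
Rania's largest direct stake is 45% in Larkspur, which does not meet the threshold, so Rania controls no company.
Neither Rania nor any entity Rania controls holds any voting interest in Kestrel.
So before the transaction, Rania does not control Kestrel.
After the purchase, Rania holds 70% of Kestrel directly, and Maya's stake falls to 30%.
Rania holds 70% of Kestrel, so Rania controls Kestrel.
Rania did not control Kestrel before and does after, so the clause is triggered.

Yes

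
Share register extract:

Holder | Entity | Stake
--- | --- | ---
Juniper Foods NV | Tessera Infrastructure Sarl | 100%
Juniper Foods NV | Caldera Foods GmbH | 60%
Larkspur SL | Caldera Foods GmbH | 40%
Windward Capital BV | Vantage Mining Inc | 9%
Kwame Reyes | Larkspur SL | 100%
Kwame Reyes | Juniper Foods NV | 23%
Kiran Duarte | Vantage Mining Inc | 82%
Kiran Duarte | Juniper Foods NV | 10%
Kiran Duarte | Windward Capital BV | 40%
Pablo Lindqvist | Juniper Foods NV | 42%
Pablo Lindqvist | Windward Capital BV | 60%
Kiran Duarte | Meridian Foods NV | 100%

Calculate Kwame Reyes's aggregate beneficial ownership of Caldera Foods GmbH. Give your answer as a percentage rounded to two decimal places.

53.80%

Kwame reaches Caldera along 2 paths.
Via Larkspur: 100% × 40% = 40%.
Via Juniper: 23% × 60% = 13.8%.
Total: 40% + 13.8% = 53.8%.
Rounded: 53.80%.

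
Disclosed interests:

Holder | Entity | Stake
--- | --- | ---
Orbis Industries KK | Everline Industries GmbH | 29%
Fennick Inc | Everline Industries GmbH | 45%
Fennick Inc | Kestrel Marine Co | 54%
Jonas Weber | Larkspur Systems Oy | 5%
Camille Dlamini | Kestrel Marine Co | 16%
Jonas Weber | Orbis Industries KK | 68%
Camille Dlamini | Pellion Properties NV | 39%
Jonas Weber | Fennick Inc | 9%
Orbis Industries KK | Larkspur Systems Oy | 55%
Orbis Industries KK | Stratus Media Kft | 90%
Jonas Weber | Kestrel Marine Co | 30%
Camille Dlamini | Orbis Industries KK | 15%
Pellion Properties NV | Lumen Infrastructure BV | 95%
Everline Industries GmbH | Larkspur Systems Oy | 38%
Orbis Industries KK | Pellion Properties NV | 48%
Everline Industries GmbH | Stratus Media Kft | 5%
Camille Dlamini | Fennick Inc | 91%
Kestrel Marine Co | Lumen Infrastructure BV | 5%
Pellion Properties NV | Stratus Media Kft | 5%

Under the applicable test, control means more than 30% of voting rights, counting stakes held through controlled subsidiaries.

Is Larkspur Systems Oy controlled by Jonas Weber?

Jonas holds 68% of Orbis, so Jonas controls Orbis.
Orbis and Jonas together hold 55% + 5% = 60% of Larkspur, so Jonas controls Larkspur.

Yes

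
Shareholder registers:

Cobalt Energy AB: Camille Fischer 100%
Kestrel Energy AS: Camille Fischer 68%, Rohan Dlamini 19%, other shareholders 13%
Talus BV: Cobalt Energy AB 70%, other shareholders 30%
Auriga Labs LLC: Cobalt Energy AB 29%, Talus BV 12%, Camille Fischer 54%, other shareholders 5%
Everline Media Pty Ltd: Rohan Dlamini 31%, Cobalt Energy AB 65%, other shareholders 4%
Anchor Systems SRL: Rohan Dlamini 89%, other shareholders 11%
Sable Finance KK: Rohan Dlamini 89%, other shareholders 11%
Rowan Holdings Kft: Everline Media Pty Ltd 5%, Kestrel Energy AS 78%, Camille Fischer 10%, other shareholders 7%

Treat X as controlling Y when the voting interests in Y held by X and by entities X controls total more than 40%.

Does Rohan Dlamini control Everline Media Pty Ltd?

No

Rohan holds 89% of Anchor, so Rohan controls Anchor.
Rohan holds 89% of Sable, so Rohan controls Sable.
In Everline, Rohan's side holds only 31%, not > 40%.
So Rohan does not control Everline.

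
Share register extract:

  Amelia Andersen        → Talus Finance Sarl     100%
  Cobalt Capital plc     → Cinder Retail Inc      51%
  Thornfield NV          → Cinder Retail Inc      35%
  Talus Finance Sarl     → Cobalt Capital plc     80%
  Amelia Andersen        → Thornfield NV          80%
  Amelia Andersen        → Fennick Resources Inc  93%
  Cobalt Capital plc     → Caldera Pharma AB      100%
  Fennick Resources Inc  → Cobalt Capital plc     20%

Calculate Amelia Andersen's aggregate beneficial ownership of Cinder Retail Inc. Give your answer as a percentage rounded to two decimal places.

78.29%

Amelia reaches Cinder along 3 paths.
Via Fennick → Cobalt: 93% × 20% × 51% = 9.486%.
Via Talus → Cobalt: 100% × 80% × 51% = 40.8%.
Via Thornfield: 80% × 35% = 28%.
Total: 9.486% + 40.8% + 28% = 78.286%.
Rounded: 78.29%.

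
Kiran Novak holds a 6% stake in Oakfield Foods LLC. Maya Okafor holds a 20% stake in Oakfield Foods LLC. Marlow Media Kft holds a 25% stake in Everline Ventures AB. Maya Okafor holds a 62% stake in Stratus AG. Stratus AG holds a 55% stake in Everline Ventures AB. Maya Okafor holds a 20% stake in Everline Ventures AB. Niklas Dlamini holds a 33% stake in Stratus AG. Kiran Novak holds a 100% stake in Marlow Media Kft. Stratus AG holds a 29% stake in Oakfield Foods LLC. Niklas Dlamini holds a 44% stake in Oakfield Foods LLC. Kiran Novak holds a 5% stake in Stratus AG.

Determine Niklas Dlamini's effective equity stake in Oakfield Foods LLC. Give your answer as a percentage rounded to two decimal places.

Niklas reaches Oakfield along 2 paths.
Direct stake: 44% = 44%.
Via Stratus: 33% × 29% = 9.57%.
Total: 44% + 9.57% = 53.57%.

53.57%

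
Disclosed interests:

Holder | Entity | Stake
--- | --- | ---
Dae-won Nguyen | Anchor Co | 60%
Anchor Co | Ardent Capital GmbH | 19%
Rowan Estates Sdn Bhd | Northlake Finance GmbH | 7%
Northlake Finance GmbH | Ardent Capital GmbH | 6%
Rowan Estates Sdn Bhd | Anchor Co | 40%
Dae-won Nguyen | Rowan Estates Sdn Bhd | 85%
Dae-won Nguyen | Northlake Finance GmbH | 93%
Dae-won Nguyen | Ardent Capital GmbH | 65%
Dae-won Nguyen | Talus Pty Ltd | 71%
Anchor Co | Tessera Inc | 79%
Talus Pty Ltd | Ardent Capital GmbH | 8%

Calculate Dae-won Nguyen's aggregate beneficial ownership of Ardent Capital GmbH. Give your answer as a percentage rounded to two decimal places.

94.48%

Dae-won reaches Ardent along 6 paths.
Direct stake: 65% = 65%.
Via Anchor: 60% × 19% = 11.4%.
Via Rowan → Anchor: 85% × 40% × 19% = 6.46%.
Via Talus: 71% × 8% = 5.68%.
Via Northlake: 93% × 6% = 5.58%.
Via Rowan → Northlake: 85% × 7% × 6% = 0.357%.
Total: 65% + 11.4% + 6.46% + 5.68% + 5.58% + 0.357% = 94.477%.
Rounded: 94.48%.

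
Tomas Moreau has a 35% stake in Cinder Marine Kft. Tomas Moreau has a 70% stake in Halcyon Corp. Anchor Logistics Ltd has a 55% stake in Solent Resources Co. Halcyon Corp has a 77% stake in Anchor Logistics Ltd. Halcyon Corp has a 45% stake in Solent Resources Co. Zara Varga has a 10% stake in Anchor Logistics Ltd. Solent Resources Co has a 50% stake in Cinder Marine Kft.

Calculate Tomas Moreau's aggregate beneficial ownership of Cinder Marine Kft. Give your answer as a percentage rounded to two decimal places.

Tomas reaches Cinder along 3 paths.
Via Halcyon → Anchor → Solent: 70% × 77% × 55% × 50% = 14.8225%.
Via Halcyon → Solent: 70% × 45% × 50% = 15.75%.
Direct stake: 35% = 35%.
Total: 14.8225% + 15.75% + 35% = 65.5725%.
Rounded: 65.57%.

65.57%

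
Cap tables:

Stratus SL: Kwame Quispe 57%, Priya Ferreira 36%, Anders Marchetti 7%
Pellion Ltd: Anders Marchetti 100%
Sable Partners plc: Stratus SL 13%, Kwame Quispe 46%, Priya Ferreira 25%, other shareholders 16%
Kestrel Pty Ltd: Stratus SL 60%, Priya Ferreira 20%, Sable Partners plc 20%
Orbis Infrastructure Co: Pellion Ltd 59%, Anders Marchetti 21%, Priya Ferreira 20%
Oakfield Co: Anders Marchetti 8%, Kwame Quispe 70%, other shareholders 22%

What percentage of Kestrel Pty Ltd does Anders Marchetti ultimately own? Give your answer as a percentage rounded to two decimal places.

4.38%

Anders reaches Kestrel along 2 paths.
Via Stratus: 7% × 60% = 4.2%.
Via Stratus → Sable: 7% × 13% × 20% = 0.182%.
Total: 4.2% + 0.182% = 4.382%.
Rounded: 4.38%.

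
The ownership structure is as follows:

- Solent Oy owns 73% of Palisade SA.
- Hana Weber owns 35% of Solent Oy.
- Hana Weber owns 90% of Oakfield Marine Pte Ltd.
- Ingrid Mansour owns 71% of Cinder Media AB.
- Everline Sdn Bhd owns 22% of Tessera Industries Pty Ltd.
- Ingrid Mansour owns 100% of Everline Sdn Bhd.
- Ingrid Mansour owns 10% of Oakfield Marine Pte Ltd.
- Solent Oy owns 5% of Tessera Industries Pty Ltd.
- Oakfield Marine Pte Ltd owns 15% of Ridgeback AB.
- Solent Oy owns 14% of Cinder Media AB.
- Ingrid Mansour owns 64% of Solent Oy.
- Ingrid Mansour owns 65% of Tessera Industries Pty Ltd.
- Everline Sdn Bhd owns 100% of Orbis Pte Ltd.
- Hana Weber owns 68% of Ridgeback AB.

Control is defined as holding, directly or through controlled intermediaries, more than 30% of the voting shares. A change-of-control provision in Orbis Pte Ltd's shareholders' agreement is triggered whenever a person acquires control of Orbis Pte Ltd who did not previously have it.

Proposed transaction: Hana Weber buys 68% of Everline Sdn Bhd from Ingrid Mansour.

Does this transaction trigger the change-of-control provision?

The purchase adds only to Hana's holdings (Ingrid's stake shrinks), so Hana is the only person who could newly come to control Orbis.
Hana holds 35% of Solent, so Hana controls Solent.
Hana holds 90% of Oakfield, so Hana controls Oakfield.
Solent holds 73% of Palisade, so Hana controls Palisade.
Hana and Oakfield together hold 68% + 15% = 83% of Ridgeback, so Hana controls Ridgeback.
Neither Hana nor any entity Hana controls holds any voting interest in Orbis.
So before the transaction, Hana does not control Orbis.
After the purchase, Hana holds 68% of Everline directly, and Ingrid's stake falls to 32%.
Hana holds 68% of Everline, so Hana controls Everline.
Everline holds 100% of Orbis, so Hana controls Orbis.
Hana did not control Orbis before and does after, so the clause is triggered.

Yes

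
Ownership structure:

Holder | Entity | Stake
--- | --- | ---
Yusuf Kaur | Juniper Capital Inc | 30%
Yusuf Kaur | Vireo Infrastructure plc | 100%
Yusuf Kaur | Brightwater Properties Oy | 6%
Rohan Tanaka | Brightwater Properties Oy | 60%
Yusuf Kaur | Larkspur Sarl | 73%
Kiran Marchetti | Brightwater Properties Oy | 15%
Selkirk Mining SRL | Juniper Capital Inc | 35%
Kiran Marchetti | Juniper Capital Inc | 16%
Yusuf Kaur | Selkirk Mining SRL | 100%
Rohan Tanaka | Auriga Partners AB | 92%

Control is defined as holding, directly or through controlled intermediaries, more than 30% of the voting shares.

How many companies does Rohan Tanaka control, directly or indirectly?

2

Rohan holds 60% of Brightwater, so Rohan controls Brightwater.
Rohan holds 92% of Auriga, so Rohan controls Auriga.
No other company's threshold is met.
Rohan controls 2 companies.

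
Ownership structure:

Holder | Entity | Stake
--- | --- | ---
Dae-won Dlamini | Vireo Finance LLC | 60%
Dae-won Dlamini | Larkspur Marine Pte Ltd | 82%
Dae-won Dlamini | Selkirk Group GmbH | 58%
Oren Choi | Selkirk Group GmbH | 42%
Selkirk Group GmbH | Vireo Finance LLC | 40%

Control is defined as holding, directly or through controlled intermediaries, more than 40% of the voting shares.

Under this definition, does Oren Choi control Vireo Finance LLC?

No

Oren holds 42% of Selkirk, so Oren controls Selkirk.
In Vireo, Oren's side holds only 40%, not > 40%.
So Oren does not control Vireo.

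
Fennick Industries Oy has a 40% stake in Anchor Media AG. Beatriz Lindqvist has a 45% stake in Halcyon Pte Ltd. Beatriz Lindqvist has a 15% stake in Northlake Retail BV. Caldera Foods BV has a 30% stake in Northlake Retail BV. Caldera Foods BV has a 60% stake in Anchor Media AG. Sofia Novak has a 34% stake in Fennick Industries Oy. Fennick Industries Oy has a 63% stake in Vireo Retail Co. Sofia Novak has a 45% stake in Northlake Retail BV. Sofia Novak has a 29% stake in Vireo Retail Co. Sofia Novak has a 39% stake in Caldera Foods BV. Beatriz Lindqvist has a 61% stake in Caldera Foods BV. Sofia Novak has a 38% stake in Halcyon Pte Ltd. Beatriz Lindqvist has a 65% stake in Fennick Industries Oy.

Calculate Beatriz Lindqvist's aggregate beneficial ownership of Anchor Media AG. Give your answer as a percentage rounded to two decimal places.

Beatriz reaches Anchor along 2 paths.
Via Caldera: 61% × 60% = 36.6%.
Via Fennick: 65% × 40% = 26%.
Total: 36.6% + 26% = 62.6%.
Rounded: 62.60%.

62.60%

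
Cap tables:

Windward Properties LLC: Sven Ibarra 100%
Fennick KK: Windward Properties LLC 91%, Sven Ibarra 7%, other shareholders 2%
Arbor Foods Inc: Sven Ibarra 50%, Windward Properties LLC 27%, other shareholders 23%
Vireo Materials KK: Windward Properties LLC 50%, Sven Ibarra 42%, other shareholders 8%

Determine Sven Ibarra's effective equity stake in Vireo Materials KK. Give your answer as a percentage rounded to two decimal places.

Sven reaches Vireo along 2 paths.
Via Windward: 100% × 50% = 50%.
Direct stake: 42% = 42%.
Total: 50% + 42% = 92%.
Rounded: 92.00%.

92.00%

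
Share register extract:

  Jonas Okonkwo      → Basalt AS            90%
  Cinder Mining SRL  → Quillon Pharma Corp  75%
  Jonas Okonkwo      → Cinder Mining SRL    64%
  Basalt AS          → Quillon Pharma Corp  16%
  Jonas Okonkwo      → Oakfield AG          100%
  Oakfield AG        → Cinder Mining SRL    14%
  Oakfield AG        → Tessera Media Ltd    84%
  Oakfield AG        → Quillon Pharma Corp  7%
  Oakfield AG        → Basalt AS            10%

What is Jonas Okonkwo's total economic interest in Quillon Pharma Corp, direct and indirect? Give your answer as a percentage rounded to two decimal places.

81.50%

Jonas reaches Quillon along 5 paths.
Via Basalt: 90% × 16% = 14.4%.
Via Oakfield → Basalt: 100% × 10% × 16% = 1.6%.
Via Cinder: 64% × 75% = 48%.
Via Oakfield → Cinder: 100% × 14% × 75% = 10.5%.
Via Oakfield: 100% × 7% = 7%.
Total: 14.4% + 1.6% + 48% + 10.5% + 7% = 81.5%.
Rounded: 81.50%.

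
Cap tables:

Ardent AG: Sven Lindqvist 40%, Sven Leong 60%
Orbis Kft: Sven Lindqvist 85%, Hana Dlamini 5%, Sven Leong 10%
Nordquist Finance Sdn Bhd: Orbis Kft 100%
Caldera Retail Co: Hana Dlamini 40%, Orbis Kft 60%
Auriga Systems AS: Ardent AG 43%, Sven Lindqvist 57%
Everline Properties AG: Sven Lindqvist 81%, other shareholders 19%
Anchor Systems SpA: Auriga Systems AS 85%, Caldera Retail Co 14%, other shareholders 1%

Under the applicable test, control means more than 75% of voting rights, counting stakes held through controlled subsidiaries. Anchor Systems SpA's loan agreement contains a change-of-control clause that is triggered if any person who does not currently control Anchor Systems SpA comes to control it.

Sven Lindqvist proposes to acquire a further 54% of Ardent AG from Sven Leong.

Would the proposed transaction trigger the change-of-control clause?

The purchase adds only to Sven Lindqvist's holdings (Sven Leong's stake shrinks), so Sven Lindqvist is the only person who could newly come to control Anchor.
Sven Lindqvist holds 85% of Orbis, so Sven Lindqvist controls Orbis.
Orbis holds 100% of Nordquist, so Sven Lindqvist controls Nordquist.
Sven Lindqvist holds 81% of Everline, so Sven Lindqvist controls Everline.
Neither Sven Lindqvist nor any entity Sven Lindqvist controls holds any voting interest in Anchor.
So before the transaction, Sven Lindqvist does not control Anchor.
After the purchase, Sven Lindqvist's direct stake in Ardent rises to 40% + 54% = 94%, and Sven Leong's stake falls to 6%.
Sven Lindqvist holds 94% of Ardent, so Sven Lindqvist controls Ardent.
Ardent and Sven Lindqvist together hold 43% + 57% = 100% of Auriga, so Sven Lindqvist controls Auriga.
Auriga holds 85% of Anchor, so Sven Lindqvist controls Anchor.
Sven Lindqvist did not control Anchor before and does after, so the clause is triggered.

Yes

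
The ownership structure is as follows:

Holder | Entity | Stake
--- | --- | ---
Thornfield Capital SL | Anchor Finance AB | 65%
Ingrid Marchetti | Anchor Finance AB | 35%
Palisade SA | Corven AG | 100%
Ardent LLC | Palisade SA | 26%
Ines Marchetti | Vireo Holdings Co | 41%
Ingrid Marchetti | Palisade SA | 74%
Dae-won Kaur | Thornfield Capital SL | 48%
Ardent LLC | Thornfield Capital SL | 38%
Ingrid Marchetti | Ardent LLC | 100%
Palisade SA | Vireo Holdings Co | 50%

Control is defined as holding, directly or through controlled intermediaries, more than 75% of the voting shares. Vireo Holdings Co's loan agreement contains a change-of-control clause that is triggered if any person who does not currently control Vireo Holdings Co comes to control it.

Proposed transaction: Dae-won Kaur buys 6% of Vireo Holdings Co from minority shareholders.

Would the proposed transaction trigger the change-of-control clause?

The purchase changes only Dae-won's holdings, so Dae-won is the only person who could newly come to control Vireo.
Dae-won's largest direct stake is 48% in Thornfield, which does not meet the threshold, so Dae-won controls no company.
Neither Dae-won nor any entity Dae-won controls holds any voting interest in Vireo.
So before the transaction, Dae-won does not control Vireo.
After the purchase, Dae-won holds 6% of Vireo directly.
After the transaction, Dae-won's side holds 6% of Vireo, not > 75%, so Dae-won still does not control Vireo.
No new person acquires control, so the clause is not triggered.

No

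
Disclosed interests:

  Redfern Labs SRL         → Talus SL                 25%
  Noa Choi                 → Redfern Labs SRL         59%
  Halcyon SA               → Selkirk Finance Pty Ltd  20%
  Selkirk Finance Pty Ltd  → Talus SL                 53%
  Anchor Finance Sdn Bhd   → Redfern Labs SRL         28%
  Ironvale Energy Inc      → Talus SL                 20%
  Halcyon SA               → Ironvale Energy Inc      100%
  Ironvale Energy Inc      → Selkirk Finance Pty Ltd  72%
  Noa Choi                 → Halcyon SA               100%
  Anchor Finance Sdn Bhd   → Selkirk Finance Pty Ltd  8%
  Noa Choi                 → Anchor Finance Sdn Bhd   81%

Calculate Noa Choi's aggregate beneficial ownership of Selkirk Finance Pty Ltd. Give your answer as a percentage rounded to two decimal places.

Noa reaches Selkirk along 3 paths.
Via Halcyon → Ironvale: 100% × 100% × 72% = 72%.
Via Anchor: 81% × 8% = 6.48%.
Via Halcyon: 100% × 20% = 20%.
Total: 72% + 6.48% + 20% = 98.48%.

98.48%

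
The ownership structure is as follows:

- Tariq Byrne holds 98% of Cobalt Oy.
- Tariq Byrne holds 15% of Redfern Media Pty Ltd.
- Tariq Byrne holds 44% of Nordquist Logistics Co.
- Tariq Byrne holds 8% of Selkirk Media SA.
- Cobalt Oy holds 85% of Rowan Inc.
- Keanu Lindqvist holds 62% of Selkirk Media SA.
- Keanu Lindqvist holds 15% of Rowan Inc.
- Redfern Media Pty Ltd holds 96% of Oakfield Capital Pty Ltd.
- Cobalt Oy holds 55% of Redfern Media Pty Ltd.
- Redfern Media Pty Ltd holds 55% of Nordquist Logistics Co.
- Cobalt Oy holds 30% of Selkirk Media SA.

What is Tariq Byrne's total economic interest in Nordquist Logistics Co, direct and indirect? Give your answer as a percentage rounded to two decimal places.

Tariq reaches Nordquist along 3 paths.
Via Redfern: 15% × 55% = 8.25%.
Via Cobalt → Redfern: 98% × 55% × 55% = 29.645%.
Direct stake: 44% = 44%.
Total: 8.25% + 29.645% + 44% = 81.895%.
Rounded: 81.90%.

81.90%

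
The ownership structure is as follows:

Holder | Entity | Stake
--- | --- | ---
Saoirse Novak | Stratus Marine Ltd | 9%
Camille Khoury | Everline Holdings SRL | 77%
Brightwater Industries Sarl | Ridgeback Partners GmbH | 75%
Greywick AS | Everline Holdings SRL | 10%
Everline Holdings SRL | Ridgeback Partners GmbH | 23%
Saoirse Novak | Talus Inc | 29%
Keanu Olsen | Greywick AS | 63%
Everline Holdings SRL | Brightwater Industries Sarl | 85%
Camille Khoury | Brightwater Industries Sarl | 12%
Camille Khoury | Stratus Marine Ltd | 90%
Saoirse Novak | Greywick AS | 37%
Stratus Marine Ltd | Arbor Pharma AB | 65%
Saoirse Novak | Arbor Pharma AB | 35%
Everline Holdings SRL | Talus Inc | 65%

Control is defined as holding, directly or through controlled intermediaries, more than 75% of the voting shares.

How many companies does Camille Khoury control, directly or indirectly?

4

Camille holds 90% of Stratus, so Camille controls Stratus.
Camille holds 77% of Everline, so Camille controls Everline.
Everline and Camille together hold 85% + 12% = 97% of Brightwater, so Camille controls Brightwater.
Everline and Brightwater together hold 23% + 75% = 98% of Ridgeback, so Camille controls Ridgeback.
No other company's threshold is met.
Camille controls 4 companies.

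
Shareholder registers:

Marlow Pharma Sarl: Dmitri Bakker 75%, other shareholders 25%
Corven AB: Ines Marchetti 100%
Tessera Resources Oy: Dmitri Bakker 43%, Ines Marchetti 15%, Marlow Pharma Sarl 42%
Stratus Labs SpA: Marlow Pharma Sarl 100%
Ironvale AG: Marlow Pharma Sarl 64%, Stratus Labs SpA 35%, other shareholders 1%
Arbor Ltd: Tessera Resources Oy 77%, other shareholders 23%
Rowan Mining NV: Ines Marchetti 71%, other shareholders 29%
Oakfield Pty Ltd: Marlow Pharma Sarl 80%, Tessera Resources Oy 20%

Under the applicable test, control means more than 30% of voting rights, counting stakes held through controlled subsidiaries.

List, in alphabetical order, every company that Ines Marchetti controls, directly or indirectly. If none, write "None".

Ines holds 100% of Corven, so Ines controls Corven.
Ines holds 71% of Rowan, so Ines controls Rowan.
No other company's threshold is met.

Corven AB, Rowan Mining NV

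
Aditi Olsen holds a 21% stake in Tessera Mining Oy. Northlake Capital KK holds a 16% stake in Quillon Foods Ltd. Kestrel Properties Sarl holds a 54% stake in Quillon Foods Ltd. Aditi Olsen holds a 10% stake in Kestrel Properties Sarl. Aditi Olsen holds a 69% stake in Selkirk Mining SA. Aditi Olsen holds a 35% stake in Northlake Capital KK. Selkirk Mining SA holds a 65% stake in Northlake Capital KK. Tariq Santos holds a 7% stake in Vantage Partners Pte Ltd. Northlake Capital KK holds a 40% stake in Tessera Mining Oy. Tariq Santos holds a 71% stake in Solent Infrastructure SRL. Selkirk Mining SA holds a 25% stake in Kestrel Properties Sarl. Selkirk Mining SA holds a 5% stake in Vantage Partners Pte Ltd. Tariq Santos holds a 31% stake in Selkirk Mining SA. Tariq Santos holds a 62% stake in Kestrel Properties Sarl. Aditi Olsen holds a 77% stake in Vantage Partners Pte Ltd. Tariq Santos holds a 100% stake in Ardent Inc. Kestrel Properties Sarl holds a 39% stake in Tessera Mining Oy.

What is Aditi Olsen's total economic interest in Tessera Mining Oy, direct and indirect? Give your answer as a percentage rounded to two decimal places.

63.57%

Aditi reaches Tessera along 5 paths.
Direct stake: 21% = 21%.
Via Selkirk → Kestrel: 69% × 25% × 39% = 6.7275%.
Via Kestrel: 10% × 39% = 3.9%.
Via Selkirk → Northlake: 69% × 65% × 40% = 17.94%.
Via Northlake: 35% × 40% = 14%.
Total: 21% + 6.7275% + 3.9% + 17.94% + 14% = 63.5675%.
Rounded: 63.57%.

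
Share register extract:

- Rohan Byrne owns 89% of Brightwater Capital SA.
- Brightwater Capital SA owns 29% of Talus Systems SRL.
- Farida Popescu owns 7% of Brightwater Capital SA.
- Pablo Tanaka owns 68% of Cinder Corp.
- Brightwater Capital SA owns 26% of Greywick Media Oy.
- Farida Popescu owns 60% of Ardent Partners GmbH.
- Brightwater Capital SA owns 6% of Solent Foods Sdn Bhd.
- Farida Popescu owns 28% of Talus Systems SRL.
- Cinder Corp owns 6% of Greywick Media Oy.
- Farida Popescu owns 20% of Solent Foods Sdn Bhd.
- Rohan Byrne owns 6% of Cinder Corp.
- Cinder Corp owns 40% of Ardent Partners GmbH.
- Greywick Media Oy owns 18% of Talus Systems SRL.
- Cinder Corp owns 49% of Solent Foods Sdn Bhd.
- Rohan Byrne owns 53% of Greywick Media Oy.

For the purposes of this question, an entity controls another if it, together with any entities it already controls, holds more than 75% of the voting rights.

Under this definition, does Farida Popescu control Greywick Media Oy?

No

Farida's largest direct stake is 60% in Ardent, which does not meet the threshold, so Farida controls no company.
Neither Farida nor any entity Farida controls holds any voting interest in Greywick.
So Farida does not control Greywick.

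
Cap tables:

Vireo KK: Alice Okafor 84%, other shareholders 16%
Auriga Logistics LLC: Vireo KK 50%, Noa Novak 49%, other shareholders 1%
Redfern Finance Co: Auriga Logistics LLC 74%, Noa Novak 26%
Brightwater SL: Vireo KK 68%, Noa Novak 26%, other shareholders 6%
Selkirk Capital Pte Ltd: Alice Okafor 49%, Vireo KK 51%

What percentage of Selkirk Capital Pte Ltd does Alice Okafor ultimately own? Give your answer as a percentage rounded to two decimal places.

Alice reaches Selkirk along 2 paths.
Direct stake: 49% = 49%.
Via Vireo: 84% × 51% = 42.84%.
Total: 49% + 42.84% = 91.84%.

91.84%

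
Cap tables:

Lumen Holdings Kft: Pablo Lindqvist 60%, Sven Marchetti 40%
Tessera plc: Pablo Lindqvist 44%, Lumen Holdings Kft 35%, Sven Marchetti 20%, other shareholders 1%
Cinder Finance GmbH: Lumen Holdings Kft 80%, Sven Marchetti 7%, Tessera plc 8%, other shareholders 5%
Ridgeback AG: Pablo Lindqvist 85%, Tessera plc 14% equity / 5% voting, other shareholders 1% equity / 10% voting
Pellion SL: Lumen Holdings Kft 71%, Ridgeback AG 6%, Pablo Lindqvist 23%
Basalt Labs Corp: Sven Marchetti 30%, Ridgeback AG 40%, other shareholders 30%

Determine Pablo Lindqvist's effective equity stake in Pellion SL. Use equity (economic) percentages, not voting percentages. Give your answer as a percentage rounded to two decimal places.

71.25%

Pablo reaches Pellion along 5 paths.
Via Lumen: 60% × 71% = 42.6%.
Via Ridgeback: 85% × 6% = 5.1%.
Via Tessera → Ridgeback: 44% × 14% × 6% = 0.3696%.
Via Lumen → Tessera → Ridgeback: 60% × 35% × 14% × 6% = 0.1764%.
Direct stake: 23% = 23%.
Total: 42.6% + 5.1% + 0.3696% + 0.1764% + 23% = 71.246%.
Rounded: 71.25%.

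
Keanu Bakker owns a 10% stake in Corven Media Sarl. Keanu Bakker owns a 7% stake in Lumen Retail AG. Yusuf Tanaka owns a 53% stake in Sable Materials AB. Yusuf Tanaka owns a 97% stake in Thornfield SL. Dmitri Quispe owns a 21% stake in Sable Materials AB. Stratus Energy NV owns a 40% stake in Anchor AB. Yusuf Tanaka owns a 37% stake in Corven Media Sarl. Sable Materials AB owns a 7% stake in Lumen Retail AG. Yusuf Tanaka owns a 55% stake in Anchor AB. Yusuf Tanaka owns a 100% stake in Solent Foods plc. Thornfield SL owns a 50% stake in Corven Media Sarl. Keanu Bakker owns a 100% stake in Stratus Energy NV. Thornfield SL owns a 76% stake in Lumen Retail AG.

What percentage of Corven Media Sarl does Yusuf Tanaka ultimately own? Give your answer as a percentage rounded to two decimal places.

85.50%

Yusuf reaches Corven along 2 paths.
Via Thornfield: 97% × 50% = 48.5%.
Direct stake: 37% = 37%.
Total: 48.5% + 37% = 85.5%.
Rounded: 85.50%.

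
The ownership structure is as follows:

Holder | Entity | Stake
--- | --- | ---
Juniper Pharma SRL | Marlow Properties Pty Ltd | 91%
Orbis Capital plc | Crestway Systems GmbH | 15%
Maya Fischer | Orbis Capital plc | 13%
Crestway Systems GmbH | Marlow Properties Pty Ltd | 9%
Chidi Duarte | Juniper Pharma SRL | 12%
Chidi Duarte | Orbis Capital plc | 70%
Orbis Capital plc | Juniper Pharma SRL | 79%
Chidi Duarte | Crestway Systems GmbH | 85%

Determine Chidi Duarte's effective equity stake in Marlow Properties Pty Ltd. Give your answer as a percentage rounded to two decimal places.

Chidi reaches Marlow along 4 paths.
Via Orbis → Juniper: 70% × 79% × 91% = 50.323%.
Via Juniper: 12% × 91% = 10.92%.
Via Orbis → Crestway: 70% × 15% × 9% = 0.945%.
Via Crestway: 85% × 9% = 7.65%.
Total: 50.323% + 10.92% + 0.945% + 7.65% = 69.838%.
Rounded: 69.84%.

69.84%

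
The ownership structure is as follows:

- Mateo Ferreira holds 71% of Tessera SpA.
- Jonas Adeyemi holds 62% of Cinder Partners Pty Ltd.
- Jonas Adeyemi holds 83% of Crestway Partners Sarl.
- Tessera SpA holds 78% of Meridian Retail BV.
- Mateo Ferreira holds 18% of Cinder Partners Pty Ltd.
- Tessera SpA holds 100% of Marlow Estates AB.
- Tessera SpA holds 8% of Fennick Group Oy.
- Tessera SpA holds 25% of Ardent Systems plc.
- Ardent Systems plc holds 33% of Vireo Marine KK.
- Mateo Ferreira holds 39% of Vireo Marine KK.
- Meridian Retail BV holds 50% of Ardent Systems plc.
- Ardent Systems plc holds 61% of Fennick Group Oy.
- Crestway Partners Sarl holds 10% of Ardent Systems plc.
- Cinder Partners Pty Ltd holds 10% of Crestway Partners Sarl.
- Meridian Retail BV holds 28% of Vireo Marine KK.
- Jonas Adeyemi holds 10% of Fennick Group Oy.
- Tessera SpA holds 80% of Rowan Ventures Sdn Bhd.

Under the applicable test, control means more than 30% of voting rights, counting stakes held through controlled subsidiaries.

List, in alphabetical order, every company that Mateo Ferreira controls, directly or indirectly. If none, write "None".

Mateo holds 71% of Tessera, so Mateo controls Tessera.
Tessera holds 78% of Meridian, so Mateo controls Meridian.
Tessera holds 100% of Marlow, so Mateo controls Marlow.
Tessera holds 80% of Rowan, so Mateo controls Rowan.
Tessera and Meridian together hold 25% + 50% = 75% of Ardent, so Mateo controls Ardent.
Ardent and Tessera together hold 61% + 8% = 69% of Fennick, so Mateo controls Fennick.
Ardent and Mateo and Meridian together hold 33% + 39% + 28% = 100% of Vireo, so Mateo controls Vireo.
No other company's threshold is met.

Ardent Systems plc, Fennick Group Oy, Marlow Estates AB, Meridian Retail BV, Rowan Ventures Sdn Bhd, Tessera SpA, Vireo Marine KK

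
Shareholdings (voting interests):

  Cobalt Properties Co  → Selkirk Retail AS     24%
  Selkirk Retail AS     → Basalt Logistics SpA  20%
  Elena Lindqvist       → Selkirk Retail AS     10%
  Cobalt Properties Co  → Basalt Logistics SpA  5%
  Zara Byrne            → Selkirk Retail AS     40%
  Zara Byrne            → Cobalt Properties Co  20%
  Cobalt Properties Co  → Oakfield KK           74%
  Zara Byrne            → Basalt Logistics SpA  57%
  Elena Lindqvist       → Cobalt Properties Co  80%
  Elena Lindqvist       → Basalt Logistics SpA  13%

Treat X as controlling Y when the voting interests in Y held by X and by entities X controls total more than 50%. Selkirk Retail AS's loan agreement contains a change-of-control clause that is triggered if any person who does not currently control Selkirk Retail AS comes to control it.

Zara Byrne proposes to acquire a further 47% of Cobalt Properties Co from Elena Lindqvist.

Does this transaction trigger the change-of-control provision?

Yes

The purchase adds only to Zara's holdings (Elena's stake shrinks), so Zara is the only person who could newly come to control Selkirk.
Zara holds 57% of Basalt, so Zara controls Basalt.
In Selkirk, Zara's side holds only 40%, not > 50%.
So before the transaction, Zara does not control Selkirk.
After the purchase, Zara's direct stake in Cobalt rises to 20% + 47% = 67%, and Elena's stake falls to 33%.
Zara holds 67% of Cobalt, so Zara controls Cobalt.
Cobalt and Zara together hold 24% + 40% = 64% of Selkirk, so Zara controls Selkirk.
Zara did not control Selkirk before and does after, so the clause is triggered.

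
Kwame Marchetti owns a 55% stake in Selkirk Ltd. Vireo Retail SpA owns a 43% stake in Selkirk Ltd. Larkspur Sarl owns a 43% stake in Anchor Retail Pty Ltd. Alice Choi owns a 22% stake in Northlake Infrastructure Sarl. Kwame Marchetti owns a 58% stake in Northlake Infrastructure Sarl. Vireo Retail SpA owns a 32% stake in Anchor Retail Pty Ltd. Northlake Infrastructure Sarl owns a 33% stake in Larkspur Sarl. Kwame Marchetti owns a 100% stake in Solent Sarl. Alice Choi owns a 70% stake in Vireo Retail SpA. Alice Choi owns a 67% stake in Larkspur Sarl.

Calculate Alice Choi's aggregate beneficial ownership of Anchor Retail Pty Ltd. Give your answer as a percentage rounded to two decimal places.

54.33%

Alice reaches Anchor along 3 paths.
Via Larkspur: 67% × 43% = 28.81%.
Via Northlake → Larkspur: 22% × 33% × 43% = 3.1218%.
Via Vireo: 70% × 32% = 22.4%.
Total: 28.81% + 3.1218% + 22.4% = 54.3318%.
Rounded: 54.33%.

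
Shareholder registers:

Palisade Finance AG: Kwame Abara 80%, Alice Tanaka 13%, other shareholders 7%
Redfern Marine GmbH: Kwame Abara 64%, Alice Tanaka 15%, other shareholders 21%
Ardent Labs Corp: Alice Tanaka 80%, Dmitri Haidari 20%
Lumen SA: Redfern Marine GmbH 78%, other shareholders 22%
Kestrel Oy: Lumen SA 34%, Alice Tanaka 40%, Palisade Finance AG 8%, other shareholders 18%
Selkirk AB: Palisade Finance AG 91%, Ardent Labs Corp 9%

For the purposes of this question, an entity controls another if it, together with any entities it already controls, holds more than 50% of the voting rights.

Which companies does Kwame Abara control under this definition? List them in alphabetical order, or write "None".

Lumen SA, Palisade Finance AG, Redfern Marine GmbH, Selkirk AB

Kwame holds 80% of Palisade, so Kwame controls Palisade.
Kwame holds 64% of Redfern, so Kwame controls Redfern.
Redfern holds 78% of Lumen, so Kwame controls Lumen.
Palisade holds 91% of Selkirk, so Kwame controls Selkirk.
No other company's threshold is met.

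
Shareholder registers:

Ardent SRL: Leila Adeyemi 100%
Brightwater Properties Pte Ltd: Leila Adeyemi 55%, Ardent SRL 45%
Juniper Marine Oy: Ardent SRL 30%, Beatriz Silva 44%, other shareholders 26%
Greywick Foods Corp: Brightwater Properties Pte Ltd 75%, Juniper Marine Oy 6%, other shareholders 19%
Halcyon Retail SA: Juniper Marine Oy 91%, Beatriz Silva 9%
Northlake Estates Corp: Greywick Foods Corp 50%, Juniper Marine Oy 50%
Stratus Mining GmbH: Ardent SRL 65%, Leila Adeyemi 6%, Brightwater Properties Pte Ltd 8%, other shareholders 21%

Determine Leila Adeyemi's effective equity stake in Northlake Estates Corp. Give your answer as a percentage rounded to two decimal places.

Leila reaches Northlake along 4 paths.
Via Brightwater → Greywick: 55% × 75% × 50% = 20.625%.
Via Ardent → Brightwater → Greywick: 100% × 45% × 75% × 50% = 16.875%.
Via Ardent → Juniper → Greywick: 100% × 30% × 6% × 50% = 0.9%.
Via Ardent → Juniper: 100% × 30% × 50% = 15%.
Total: 20.625% + 16.875% + 0.9% + 15% = 53.4%.
Rounded: 53.40%.

53.40%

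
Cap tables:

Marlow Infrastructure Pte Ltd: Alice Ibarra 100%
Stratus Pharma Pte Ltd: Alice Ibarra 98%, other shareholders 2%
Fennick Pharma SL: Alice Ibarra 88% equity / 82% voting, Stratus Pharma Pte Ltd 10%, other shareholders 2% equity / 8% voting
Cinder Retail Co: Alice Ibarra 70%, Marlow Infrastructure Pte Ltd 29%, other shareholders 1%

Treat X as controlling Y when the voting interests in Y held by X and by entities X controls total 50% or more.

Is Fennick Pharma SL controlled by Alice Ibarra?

Yes

Alice holds 98% of Stratus, so Alice controls Stratus.
Alice and Stratus together hold 82% + 10% = 92% of Fennick, so Alice controls Fennick.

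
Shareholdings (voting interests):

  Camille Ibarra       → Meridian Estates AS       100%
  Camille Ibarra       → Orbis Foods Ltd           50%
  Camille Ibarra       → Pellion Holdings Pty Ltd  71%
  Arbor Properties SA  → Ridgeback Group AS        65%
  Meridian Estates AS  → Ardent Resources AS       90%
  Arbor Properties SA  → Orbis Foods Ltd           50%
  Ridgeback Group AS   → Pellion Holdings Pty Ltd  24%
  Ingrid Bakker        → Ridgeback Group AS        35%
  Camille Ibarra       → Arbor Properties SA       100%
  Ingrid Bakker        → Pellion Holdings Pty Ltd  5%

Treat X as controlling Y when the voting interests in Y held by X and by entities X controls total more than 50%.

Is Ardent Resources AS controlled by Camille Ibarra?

Camille holds 100% of Meridian, so Camille controls Meridian.
Meridian holds 90% of Ardent, so Camille controls Ardent.

Yes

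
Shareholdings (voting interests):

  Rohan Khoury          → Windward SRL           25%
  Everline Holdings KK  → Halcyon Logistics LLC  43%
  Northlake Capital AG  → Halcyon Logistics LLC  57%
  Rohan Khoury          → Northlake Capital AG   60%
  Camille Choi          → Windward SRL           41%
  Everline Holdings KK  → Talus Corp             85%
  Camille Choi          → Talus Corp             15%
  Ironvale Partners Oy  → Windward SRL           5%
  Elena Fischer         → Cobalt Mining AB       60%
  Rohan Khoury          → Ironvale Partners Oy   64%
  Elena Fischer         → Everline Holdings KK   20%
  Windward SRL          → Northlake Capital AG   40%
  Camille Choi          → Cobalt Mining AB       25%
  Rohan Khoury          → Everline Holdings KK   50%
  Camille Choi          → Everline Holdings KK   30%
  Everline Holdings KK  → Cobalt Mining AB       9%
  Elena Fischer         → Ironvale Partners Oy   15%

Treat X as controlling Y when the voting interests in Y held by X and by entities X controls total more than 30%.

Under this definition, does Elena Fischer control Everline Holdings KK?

No

Elena holds 60% of Cobalt, so Elena controls Cobalt.
In Everline, Elena's side holds only 20%, not > 30%.
So Elena does not control Everline.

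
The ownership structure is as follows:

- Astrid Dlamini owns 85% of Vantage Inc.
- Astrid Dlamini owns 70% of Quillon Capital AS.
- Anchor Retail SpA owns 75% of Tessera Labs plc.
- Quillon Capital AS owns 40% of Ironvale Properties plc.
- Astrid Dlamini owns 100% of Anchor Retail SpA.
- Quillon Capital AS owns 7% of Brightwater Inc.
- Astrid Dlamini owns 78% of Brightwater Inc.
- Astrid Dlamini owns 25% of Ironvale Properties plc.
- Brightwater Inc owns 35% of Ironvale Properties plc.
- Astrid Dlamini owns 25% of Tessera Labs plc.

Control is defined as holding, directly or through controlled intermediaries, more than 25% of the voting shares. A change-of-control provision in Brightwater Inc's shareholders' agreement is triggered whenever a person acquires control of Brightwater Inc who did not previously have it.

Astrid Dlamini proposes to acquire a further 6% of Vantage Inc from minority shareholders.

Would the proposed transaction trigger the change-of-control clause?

The purchase changes only Astrid's holdings, so Astrid is the only person who could newly come to control Brightwater.
Astrid holds 70% of Quillon, so Astrid controls Quillon.
Astrid and Quillon together hold 78% + 7% = 85% of Brightwater, so Astrid controls Brightwater.
So Astrid already controls Brightwater before the transaction.
After the purchase, Astrid's direct stake in Vantage rises to 85% + 6% = 91%.
Astrid controlled Brightwater already, so this is not a new person acquiring control; every other person's position is unchanged or reduced.
No new person acquires control, so the clause is not triggered.

No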